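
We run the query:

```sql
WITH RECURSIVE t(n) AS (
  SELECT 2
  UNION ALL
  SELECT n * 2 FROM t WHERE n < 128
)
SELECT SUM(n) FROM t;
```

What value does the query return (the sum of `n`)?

254

Base: n=2.
Iteration 1: 2 < 128 holds -> n = 2 * 2 = 4.
Iteration 2: 4 < 128 holds -> n = 4 * 2 = 8.
Iteration 3: 8 < 128 holds -> n = 8 * 2 = 16.
Iteration 4: 16 < 128 holds -> n = 16 * 2 = 32.
Iteration 5: 32 < 128 holds -> n = 32 * 2 = 64.
Iteration 6: 64 < 128 holds -> n = 64 * 2 = 128.
Iteration 7: 128 < 128 fails; recursion stops.
SUM(n) = 2 + 4 + 8 + 16 + 32 + 64 + 128 = 254.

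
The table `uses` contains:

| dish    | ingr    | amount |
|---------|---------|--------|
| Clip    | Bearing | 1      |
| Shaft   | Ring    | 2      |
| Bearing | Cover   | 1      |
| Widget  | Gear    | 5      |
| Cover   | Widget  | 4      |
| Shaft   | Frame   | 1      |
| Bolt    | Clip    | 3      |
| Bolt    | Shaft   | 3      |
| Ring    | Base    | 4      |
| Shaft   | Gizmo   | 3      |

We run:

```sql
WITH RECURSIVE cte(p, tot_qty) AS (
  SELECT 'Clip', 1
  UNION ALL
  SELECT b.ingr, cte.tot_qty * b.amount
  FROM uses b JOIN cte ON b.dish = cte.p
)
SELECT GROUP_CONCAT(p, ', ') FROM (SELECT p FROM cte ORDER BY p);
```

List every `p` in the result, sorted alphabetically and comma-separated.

Bearing, Clip, Cover, Gear, Widget

Base: (Clip, tot_qty=1).
Iteration 1: components of {Clip} -> Bearing = 1*1 = 1.
Iteration 2: components of {Bearing} -> Cover = 1*1 = 1.
Iteration 3: components of {Cover} -> Widget = 1*4 = 4.
Iteration 4: components of {Widget} -> Gear = 4*5 = 20.
Iteration 5: no further components; recursion stops.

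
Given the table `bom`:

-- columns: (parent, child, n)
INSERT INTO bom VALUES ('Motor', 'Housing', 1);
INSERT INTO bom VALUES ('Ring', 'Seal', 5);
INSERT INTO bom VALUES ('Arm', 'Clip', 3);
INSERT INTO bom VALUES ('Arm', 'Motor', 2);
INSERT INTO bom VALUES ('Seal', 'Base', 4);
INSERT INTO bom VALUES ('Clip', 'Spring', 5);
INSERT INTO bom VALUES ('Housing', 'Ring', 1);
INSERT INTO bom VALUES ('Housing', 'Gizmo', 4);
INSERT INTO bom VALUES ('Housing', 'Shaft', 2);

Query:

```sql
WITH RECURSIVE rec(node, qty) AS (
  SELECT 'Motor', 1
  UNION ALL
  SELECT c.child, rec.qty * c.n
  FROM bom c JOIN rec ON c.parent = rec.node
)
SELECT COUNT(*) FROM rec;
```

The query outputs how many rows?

Base: (Motor, qty=1).
Iteration 1: components of {Motor} -> Housing = 1*1 = 1.
Iteration 2: components of {Housing} -> Gizmo = 1*4 = 4, Ring = 1*1 = 1, Shaft = 1*2 = 2.
Iteration 3: components of {Gizmo,Ring,Shaft} -> Seal = 1*5 = 5.
Iteration 4: components of {Seal} -> Base = 5*4 = 20.
Iteration 5: no further components; recursion stops.
Total rows emitted: 7.

7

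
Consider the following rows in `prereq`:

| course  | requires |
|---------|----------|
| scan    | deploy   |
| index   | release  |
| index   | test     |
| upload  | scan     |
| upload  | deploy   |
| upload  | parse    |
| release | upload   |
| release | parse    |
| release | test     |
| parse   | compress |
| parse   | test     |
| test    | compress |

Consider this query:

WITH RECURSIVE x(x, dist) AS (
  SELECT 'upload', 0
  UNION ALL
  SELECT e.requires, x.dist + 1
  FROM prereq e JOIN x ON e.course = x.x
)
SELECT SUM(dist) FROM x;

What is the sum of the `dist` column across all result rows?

12

Base: (upload, dist=0).
Iteration 1: edges from {upload} -> (deploy, dist=1), (parse, dist=1), (scan, dist=1).
Iteration 2: edges from {deploy,parse,scan} -> (compress, dist=2), (deploy, dist=2), (test, dist=2).
Iteration 3: edges from {compress,deploy,test} -> (compress, dist=3).
Iteration 4: no outgoing edges from {compress}; recursion stops.
SUM(dist) = 0 + 1 + 1 + 1 + 2 + 2 + 2 + 3 = 12.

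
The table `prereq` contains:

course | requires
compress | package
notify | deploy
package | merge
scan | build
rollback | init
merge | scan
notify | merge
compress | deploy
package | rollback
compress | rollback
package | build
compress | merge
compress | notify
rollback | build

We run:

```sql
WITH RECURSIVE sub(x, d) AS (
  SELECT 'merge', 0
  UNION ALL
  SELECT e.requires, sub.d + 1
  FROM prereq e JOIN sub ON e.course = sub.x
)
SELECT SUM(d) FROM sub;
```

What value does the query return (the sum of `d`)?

3

Base: (merge, d=0).
Iteration 1: edges from {merge} -> (scan, d=1).
Iteration 2: edges from {scan} -> (build, d=2).
Iteration 3: no outgoing edges from {build}; recursion stops.
SUM(d) = 0 + 1 + 2 = 3.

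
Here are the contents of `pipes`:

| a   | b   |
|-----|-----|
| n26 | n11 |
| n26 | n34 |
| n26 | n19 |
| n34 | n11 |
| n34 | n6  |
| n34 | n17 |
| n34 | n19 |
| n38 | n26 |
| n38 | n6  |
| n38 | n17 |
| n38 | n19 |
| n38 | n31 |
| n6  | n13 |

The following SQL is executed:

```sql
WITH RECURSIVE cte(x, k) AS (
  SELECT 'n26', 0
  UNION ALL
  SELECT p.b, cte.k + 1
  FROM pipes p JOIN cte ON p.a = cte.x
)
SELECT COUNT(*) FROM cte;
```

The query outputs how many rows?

Base: (n26, k=0).
Iteration 1: edges from {n26} -> (n11, k=1), (n19, k=1), (n34, k=1).
Iteration 2: edges from {n11,n19,n34} -> (n11, k=2), (n17, k=2), (n19, k=2), (n6, k=2).
Iteration 3: edges from {n11,n17,n19,n6} -> (n13, k=3).
Iteration 4: no outgoing edges from {n13}; recursion stops.
Total rows emitted: 9.

9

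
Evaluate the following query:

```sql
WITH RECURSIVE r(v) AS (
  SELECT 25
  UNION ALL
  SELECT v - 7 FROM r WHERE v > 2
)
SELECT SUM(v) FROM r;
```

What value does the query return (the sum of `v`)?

55

Base: v=25.
Iteration 1: 25 > 2 holds -> v = 25 - 7 = 18.
Iteration 2: 18 > 2 holds -> v = 18 - 7 = 11.
Iteration 3: 11 > 2 holds -> v = 11 - 7 = 4.
Iteration 4: 4 > 2 holds -> v = 4 - 7 = -3.
Iteration 5: -3 > 2 fails; recursion stops.
SUM(v) = 25 + 18 + 11 + 4 + -3 = 55.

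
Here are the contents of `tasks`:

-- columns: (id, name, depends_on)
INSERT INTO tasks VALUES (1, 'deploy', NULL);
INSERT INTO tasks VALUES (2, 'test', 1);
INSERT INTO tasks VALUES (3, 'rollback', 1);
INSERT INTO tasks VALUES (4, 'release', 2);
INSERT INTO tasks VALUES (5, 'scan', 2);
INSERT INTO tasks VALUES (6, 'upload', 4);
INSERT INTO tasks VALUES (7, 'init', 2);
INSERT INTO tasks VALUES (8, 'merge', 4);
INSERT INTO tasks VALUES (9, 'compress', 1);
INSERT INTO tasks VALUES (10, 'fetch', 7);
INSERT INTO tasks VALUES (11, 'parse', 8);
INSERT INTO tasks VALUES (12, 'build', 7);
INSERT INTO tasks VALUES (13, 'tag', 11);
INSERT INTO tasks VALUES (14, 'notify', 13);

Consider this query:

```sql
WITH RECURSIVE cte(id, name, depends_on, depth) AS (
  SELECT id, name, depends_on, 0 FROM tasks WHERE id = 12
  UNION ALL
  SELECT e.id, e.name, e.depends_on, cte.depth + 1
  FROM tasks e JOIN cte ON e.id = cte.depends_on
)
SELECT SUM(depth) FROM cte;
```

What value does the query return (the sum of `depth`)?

Base: id=12 (build), depends_on=7, depth 0.
Iteration 1: join on id=7 -> init (id 7, depends_on=2, depth 1).
Iteration 2: join on id=2 -> test (id 2, depends_on=1, depth 2).
Iteration 3: join on id=1 -> deploy (id 1, depends_on=NULL, depth 3).
Iteration 4: depends_on is NULL; no match; recursion stops.
SUM(depth) = 0 + 1 + 2 + 3 = 6.

6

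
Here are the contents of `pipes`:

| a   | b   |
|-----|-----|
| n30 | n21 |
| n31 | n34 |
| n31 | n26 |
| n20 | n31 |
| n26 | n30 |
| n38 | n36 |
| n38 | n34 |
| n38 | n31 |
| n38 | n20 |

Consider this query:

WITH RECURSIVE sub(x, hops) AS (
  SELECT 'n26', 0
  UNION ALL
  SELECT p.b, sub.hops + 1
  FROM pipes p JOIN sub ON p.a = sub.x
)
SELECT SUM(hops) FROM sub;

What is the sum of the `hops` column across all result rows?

Base: (n26, hops=0).
Iteration 1: edges from {n26} -> (n30, hops=1).
Iteration 2: edges from {n30} -> (n21, hops=2).
Iteration 3: no outgoing edges from {n21}; recursion stops.
SUM(hops) = 0 + 1 + 2 = 3.

3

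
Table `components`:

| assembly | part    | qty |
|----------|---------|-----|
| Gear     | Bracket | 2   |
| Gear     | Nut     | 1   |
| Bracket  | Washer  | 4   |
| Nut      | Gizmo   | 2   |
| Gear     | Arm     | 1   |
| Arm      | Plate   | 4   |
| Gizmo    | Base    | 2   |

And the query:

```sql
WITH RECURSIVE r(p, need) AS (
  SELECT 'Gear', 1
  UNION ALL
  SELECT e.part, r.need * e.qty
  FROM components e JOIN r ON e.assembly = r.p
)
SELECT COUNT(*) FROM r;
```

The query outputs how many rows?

Base: (Gear, need=1).
Iteration 1: components of {Gear} -> Arm = 1*1 = 1, Bracket = 1*2 = 2, Nut = 1*1 = 1.
Iteration 2: components of {Arm,Bracket,Nut} -> Gizmo = 1*2 = 2, Plate = 1*4 = 4, Washer = 2*4 = 8.
Iteration 3: components of {Gizmo,Plate,Washer} -> Base = 2*2 = 4.
Iteration 4: no further components; recursion stops.
Total rows emitted: 8.

8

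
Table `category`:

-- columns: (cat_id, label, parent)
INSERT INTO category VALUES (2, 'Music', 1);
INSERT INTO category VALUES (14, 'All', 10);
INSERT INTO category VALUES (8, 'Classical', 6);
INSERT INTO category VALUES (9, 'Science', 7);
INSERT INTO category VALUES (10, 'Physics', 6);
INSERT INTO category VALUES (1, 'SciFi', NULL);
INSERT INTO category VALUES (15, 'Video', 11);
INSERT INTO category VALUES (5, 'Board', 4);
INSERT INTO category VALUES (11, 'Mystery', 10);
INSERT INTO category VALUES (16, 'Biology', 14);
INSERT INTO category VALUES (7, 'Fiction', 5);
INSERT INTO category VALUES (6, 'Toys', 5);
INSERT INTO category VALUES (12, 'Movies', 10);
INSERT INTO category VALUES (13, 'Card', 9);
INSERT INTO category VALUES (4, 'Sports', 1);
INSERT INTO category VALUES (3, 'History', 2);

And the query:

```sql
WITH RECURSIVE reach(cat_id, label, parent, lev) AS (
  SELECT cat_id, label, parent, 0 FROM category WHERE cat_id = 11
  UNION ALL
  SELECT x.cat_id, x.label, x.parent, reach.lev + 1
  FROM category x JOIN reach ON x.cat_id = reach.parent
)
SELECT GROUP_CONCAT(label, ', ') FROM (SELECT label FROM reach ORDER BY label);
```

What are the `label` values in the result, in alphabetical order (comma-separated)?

Board, Mystery, Physics, SciFi, Sports, Toys

Base: cat_id=11 (Mystery), parent=10, lev 0.
Iteration 1: join on cat_id=10 -> Physics (id 10, parent=6, lev 1).
Iteration 2: join on cat_id=6 -> Toys (id 6, parent=5, lev 2).
Iteration 3: join on cat_id=5 -> Board (id 5, parent=4, lev 3).
Iteration 4: join on cat_id=4 -> Sports (id 4, parent=1, lev 4).
Iteration 5: join on cat_id=1 -> SciFi (id 1, parent=NULL, lev 5).
Iteration 6: parent is NULL; no match; recursion stops.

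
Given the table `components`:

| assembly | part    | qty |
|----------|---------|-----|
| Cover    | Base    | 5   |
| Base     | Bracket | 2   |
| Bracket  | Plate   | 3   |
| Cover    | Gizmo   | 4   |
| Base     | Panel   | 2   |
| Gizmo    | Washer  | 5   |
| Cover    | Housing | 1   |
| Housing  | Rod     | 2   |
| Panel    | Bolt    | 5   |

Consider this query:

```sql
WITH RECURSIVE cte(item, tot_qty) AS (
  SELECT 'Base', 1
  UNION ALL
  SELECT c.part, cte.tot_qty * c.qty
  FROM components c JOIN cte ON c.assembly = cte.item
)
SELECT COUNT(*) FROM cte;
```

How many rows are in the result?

5

Base: (Base, tot_qty=1).
Iteration 1: components of {Base} -> Bracket = 1*2 = 2, Panel = 1*2 = 2.
Iteration 2: components of {Bracket,Panel} -> Bolt = 2*5 = 10, Plate = 2*3 = 6.
Iteration 3: no further components; recursion stops.
Total rows emitted: 5.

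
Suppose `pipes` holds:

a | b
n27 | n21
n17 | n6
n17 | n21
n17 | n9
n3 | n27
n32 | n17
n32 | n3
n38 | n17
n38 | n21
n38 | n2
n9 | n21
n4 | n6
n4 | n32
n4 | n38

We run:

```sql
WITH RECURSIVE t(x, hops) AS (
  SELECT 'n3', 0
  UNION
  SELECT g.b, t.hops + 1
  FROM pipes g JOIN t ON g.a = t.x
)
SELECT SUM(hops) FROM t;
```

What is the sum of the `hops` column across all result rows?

Base: (n3, hops=0).
Iteration 1: edges from {n3} -> (n27, hops=1).
Iteration 2: edges from {n27} -> (n21, hops=2).
Iteration 3: no outgoing edges from {n21}; recursion stops.
SUM(hops) = 0 + 1 + 2 = 3.

3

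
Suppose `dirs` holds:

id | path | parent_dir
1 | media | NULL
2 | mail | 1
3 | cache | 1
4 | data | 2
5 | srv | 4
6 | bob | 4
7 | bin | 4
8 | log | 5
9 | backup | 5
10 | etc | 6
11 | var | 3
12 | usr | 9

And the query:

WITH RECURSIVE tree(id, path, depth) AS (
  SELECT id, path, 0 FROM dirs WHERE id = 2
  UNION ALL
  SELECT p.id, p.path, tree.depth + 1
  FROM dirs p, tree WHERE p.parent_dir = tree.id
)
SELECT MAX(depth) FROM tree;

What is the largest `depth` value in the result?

4

Base: id=2 (mail) at depth 0.
Iteration 1: rows with parent_dir in {2} -> data (id 4, depth 1).
Iteration 2: rows with parent_dir in {4} -> srv (id 5, depth 2), bob (id 6, depth 2), bin (id 7, depth 2).
Iteration 3: rows with parent_dir in {5,6,7} -> log (id 8, depth 3), backup (id 9, depth 3), etc (id 10, depth 3).
Iteration 4: rows with parent_dir in {8,9,10} -> usr (id 12, depth 4).
Iteration 5: no rows with parent_dir in {12}; recursion stops.
depth values: 0, 1, 2, 2, 2, 3, 3, 3, 4; the maximum is 4.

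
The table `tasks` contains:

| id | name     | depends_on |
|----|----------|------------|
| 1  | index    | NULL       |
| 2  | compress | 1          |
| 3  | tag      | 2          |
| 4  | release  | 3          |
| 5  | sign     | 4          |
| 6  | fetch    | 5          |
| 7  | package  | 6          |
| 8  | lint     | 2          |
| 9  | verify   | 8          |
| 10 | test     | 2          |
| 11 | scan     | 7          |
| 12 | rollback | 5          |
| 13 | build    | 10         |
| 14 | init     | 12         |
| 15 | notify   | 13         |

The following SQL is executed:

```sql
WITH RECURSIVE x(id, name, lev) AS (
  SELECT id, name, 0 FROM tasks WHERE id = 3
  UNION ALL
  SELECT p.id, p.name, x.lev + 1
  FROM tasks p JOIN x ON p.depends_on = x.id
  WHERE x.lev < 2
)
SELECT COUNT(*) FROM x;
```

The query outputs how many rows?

Base: id=3 (tag) at lev 0.
Iteration 1: rows with depends_on in {3} -> release (id 4, lev 1).
Iteration 2: rows with depends_on in {4} -> sign (id 5, lev 2).
Iteration 3: lev < 2 fails for all current rows; recursion stops.
Total rows emitted: 3.

3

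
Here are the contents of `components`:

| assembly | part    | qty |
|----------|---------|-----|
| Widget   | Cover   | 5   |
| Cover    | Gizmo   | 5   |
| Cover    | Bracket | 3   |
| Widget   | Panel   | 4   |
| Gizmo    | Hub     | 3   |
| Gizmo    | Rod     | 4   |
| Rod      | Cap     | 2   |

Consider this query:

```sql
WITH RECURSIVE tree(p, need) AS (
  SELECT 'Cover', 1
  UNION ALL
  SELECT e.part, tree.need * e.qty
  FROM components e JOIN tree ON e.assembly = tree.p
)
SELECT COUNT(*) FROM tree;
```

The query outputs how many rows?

Base: (Cover, need=1).
Iteration 1: components of {Cover} -> Bracket = 1*3 = 3, Gizmo = 1*5 = 5.
Iteration 2: components of {Bracket,Gizmo} -> Hub = 5*3 = 15, Rod = 5*4 = 20.
Iteration 3: components of {Hub,Rod} -> Cap = 20*2 = 40.
Iteration 4: no further components; recursion stops.
Total rows emitted: 6.

6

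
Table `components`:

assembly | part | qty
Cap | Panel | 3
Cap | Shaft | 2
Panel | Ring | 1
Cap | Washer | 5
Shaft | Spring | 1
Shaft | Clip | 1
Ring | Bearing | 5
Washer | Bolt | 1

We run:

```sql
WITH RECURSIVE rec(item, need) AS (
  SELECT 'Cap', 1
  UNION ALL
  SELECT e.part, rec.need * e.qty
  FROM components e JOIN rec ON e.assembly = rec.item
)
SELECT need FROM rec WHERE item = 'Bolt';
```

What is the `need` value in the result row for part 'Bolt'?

Base: (Cap, need=1).
Iteration 1: components of {Cap} -> Panel = 1*3 = 3, Shaft = 1*2 = 2, Washer = 1*5 = 5.
Iteration 2: components of {Panel,Shaft,Washer} -> Bolt = 5*1 = 5, Clip = 2*1 = 2, Ring = 3*1 = 3, Spring = 2*1 = 2.
Iteration 3: components of {Bolt,Clip,Ring,Spring} -> Bearing = 3*5 = 15.
Iteration 4: no further components; recursion stops.

5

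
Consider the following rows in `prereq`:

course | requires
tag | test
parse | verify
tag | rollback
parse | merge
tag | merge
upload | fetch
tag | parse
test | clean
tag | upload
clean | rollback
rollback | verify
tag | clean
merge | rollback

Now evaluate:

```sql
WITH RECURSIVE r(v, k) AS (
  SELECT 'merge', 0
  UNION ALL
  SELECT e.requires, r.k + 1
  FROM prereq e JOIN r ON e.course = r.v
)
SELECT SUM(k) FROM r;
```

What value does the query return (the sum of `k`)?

3

Base: (merge, k=0).
Iteration 1: edges from {merge} -> (rollback, k=1).
Iteration 2: edges from {rollback} -> (verify, k=2).
Iteration 3: no outgoing edges from {verify}; recursion stops.
SUM(k) = 0 + 1 + 2 = 3.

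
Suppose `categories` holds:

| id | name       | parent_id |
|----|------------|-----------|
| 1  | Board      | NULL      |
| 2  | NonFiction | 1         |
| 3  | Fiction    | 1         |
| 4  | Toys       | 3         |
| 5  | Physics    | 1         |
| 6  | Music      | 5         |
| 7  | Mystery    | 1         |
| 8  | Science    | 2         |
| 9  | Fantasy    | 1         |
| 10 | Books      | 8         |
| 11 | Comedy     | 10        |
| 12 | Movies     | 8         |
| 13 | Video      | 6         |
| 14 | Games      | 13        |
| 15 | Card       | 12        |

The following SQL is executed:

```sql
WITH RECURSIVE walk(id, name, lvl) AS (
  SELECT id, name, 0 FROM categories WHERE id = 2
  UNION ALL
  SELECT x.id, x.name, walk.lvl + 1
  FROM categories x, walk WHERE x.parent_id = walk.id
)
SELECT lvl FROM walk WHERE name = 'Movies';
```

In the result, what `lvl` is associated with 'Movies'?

2

Base: id=2 (NonFiction) at lvl 0.
Iteration 1: rows with parent_id in {2} -> Science (id 8, lvl 1).
Iteration 2: rows with parent_id in {8} -> Books (id 10, lvl 2), Movies (id 12, lvl 2).
Iteration 3: rows with parent_id in {10,12} -> Comedy (id 11, lvl 3), Card (id 15, lvl 3).
Iteration 4: no rows with parent_id in {11,15}; recursion stops.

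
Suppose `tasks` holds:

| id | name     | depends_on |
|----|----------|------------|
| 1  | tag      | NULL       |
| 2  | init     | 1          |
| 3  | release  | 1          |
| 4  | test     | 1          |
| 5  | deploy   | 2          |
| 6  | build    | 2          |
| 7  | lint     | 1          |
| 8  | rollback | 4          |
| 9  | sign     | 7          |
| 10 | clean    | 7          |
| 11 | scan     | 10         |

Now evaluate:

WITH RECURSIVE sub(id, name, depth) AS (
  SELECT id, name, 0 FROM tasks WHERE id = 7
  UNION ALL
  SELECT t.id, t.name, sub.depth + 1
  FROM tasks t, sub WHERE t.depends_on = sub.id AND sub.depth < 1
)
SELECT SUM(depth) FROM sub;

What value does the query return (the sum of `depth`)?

Base: id=7 (lint) at depth 0.
Iteration 1: rows with depends_on in {7} -> sign (id 9, depth 1), clean (id 10, depth 1).
Iteration 2: depth < 1 fails for all current rows; recursion stops.
SUM(depth) = 0 + 1 + 1 = 2.

2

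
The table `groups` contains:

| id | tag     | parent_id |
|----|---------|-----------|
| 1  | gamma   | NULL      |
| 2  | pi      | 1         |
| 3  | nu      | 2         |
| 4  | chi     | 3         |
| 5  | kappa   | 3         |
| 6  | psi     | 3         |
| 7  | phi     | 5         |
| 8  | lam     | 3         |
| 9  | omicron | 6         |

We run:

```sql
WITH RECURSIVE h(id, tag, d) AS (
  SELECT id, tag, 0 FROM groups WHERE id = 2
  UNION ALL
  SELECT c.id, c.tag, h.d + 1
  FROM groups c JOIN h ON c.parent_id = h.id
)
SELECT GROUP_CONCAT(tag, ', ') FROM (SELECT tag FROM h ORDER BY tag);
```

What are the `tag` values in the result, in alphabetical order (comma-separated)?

Base: id=2 (pi) at d 0.
Iteration 1: rows with parent_id in {2} -> nu (id 3, d 1).
Iteration 2: rows with parent_id in {3} -> chi (id 4, d 2), kappa (id 5, d 2), psi (id 6, d 2), lam (id 8, d 2).
Iteration 3: rows with parent_id in {4,5,6,8} -> phi (id 7, d 3), omicron (id 9, d 3).
Iteration 4: no rows with parent_id in {7,9}; recursion stops.

chi, kappa, lam, nu, omicron, phi, pi, psi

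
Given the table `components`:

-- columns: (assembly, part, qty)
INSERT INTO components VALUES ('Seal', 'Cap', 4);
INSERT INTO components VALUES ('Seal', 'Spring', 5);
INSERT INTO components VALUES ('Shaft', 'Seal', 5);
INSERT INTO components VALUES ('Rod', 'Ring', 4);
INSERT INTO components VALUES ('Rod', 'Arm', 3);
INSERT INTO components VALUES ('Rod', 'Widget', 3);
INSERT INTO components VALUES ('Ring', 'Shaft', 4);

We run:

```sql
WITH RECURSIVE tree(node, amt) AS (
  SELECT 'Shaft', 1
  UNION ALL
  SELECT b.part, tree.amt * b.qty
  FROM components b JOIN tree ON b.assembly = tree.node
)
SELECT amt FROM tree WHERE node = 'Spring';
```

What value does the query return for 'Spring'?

Base: (Shaft, amt=1).
Iteration 1: components of {Shaft} -> Seal = 1*5 = 5.
Iteration 2: components of {Seal} -> Cap = 5*4 = 20, Spring = 5*5 = 25.
Iteration 3: no further components; recursion stops.

25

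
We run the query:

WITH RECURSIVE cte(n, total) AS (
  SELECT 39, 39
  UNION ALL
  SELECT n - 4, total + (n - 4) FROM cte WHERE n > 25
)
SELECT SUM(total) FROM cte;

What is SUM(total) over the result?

Base: n=39, total=39.
Iteration 1: 39 > 25 holds -> n = 39 - 4 = 35, total = 39 + 35 = 74.
Iteration 2: 35 > 25 holds -> n = 35 - 4 = 31, total = 74 + 31 = 105.
Iteration 3: 31 > 25 holds -> n = 31 - 4 = 27, total = 105 + 27 = 132.
Iteration 4: 27 > 25 holds -> n = 27 - 4 = 23, total = 132 + 23 = 155.
Iteration 5: 23 > 25 fails; recursion stops.
SUM(total) = 39 + 74 + 105 + 132 + 155 = 505.

505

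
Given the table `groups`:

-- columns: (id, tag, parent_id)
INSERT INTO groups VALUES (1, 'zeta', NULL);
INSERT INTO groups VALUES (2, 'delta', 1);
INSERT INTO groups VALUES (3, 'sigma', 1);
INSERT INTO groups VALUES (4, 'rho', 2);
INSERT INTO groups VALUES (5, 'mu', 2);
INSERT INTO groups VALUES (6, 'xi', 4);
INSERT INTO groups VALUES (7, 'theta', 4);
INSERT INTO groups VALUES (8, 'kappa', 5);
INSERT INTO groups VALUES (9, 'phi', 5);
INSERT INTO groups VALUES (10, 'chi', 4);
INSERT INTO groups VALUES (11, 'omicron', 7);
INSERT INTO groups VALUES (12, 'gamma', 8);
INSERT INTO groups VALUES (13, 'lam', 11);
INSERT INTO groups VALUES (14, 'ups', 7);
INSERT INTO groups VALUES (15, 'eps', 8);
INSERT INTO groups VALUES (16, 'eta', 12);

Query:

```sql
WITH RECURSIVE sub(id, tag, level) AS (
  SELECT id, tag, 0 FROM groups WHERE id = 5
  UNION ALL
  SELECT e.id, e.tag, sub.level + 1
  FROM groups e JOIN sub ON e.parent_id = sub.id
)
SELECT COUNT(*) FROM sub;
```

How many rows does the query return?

6

Base: id=5 (mu) at level 0.
Iteration 1: rows with parent_id in {5} -> kappa (id 8, level 1), phi (id 9, level 1).
Iteration 2: rows with parent_id in {8,9} -> gamma (id 12, level 2), eps (id 15, level 2).
Iteration 3: rows with parent_id in {12,15} -> eta (id 16, level 3).
Iteration 4: no rows with parent_id in {16}; recursion stops.
Total rows emitted: 6.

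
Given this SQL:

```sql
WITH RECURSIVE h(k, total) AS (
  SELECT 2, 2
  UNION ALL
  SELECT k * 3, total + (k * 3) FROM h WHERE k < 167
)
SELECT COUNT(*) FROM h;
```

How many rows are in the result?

Base: k=2, total=2.
Iteration 1: 2 < 167 holds -> k = 2 * 3 = 6, total = 2 + 6 = 8.
Iteration 2: 6 < 167 holds -> k = 6 * 3 = 18, total = 8 + 18 = 26.
Iteration 3: 18 < 167 holds -> k = 18 * 3 = 54, total = 26 + 54 = 80.
Iteration 4: 54 < 167 holds -> k = 54 * 3 = 162, total = 80 + 162 = 242.
Iteration 5: 162 < 167 holds -> k = 162 * 3 = 486, total = 242 + 486 = 728.
Iteration 6: 486 < 167 fails; recursion stops.
Total rows emitted: 6.

6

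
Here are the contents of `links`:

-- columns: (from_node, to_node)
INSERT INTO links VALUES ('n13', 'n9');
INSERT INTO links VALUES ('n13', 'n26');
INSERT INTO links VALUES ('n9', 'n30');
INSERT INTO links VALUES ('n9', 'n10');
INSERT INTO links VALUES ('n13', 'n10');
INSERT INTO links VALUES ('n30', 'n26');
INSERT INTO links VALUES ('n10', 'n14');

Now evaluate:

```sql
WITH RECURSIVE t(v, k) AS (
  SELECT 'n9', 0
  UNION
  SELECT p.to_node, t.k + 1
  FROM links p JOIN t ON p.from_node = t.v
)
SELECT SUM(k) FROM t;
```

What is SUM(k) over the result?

Base: (n9, k=0).
Iteration 1: edges from {n9} -> (n10, k=1), (n30, k=1).
Iteration 2: edges from {n10,n30} -> (n14, k=2), (n26, k=2).
Iteration 3: no outgoing edges from {n14,n26}; recursion stops.
SUM(k) = 0 + 1 + 1 + 2 + 2 = 6.

6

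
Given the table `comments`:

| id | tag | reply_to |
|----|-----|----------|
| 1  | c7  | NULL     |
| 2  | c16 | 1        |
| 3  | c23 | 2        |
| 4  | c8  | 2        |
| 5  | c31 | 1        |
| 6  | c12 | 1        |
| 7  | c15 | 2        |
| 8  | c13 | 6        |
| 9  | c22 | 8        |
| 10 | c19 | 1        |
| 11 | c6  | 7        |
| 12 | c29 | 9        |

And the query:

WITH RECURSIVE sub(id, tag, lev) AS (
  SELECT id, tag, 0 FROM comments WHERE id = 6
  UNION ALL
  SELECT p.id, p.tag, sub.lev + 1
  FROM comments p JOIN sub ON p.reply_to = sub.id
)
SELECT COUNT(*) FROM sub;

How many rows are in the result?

4

Base: id=6 (c12) at lev 0.
Iteration 1: rows with reply_to in {6} -> c13 (id 8, lev 1).
Iteration 2: rows with reply_to in {8} -> c22 (id 9, lev 2).
Iteration 3: rows with reply_to in {9} -> c29 (id 12, lev 3).
Iteration 4: no rows with reply_to in {12}; recursion stops.
Total rows emitted: 4.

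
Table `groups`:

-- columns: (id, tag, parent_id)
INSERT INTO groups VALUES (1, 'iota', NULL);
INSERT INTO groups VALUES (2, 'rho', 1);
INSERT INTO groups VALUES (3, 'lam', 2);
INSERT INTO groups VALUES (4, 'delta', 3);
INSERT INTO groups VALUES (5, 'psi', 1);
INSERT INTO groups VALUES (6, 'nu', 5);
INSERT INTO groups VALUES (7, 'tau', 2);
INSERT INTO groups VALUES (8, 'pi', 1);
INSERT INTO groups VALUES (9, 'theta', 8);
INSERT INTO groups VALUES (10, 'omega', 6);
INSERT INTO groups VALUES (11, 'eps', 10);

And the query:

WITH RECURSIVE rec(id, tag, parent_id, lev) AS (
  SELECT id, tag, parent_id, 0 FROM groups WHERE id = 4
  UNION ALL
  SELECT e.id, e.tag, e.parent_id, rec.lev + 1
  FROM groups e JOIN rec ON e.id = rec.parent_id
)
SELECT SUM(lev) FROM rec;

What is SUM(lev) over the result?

Base: id=4 (delta), parent_id=3, lev 0.
Iteration 1: join on id=3 -> lam (id 3, parent_id=2, lev 1).
Iteration 2: join on id=2 -> rho (id 2, parent_id=1, lev 2).
Iteration 3: join on id=1 -> iota (id 1, parent_id=NULL, lev 3).
Iteration 4: parent_id is NULL; no match; recursion stops.
SUM(lev) = 0 + 1 + 2 + 3 = 6.

6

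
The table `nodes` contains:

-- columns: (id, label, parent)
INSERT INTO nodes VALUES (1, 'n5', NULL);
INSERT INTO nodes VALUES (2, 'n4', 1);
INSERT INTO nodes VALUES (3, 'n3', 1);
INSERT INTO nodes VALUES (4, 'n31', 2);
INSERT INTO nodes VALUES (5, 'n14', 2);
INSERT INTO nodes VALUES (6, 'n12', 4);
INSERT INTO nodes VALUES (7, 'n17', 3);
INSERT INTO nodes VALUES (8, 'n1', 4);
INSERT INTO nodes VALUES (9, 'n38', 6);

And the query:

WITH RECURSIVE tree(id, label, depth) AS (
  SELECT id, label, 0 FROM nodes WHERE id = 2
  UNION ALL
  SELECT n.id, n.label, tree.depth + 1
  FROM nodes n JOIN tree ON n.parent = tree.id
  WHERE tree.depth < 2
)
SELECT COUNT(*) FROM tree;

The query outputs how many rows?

5

Base: id=2 (n4) at depth 0.
Iteration 1: rows with parent in {2} -> n31 (id 4, depth 1), n14 (id 5, depth 1).
Iteration 2: rows with parent in {4,5} -> n12 (id 6, depth 2), n1 (id 8, depth 2).
Iteration 3: depth < 2 fails for all current rows; recursion stops.
Total rows emitted: 5.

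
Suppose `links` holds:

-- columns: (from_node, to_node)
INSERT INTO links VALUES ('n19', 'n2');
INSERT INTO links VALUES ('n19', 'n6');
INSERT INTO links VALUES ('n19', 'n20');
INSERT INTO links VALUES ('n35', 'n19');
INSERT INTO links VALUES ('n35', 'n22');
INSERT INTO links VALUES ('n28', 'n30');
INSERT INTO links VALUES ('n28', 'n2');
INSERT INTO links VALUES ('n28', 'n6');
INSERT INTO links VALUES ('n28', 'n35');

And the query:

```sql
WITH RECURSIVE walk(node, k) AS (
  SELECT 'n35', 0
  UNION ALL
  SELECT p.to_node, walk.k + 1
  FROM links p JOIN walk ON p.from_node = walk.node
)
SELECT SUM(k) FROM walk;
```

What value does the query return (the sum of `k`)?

Base: (n35, k=0).
Iteration 1: edges from {n35} -> (n19, k=1), (n22, k=1).
Iteration 2: edges from {n19,n22} -> (n2, k=2), (n20, k=2), (n6, k=2).
Iteration 3: no outgoing edges from {n2,n20,n6}; recursion stops.
SUM(k) = 0 + 1 + 1 + 2 + 2 + 2 = 8.

8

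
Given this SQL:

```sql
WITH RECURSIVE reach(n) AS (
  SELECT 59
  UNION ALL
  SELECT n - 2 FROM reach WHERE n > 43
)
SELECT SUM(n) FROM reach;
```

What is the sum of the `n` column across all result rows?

Base: n=59.
Iteration 1: 59 > 43 holds -> n = 59 - 2 = 57.
Iteration 2: 57 > 43 holds -> n = 57 - 2 = 55.
Iteration 3: 55 > 43 holds -> n = 55 - 2 = 53.
Iteration 4: 53 > 43 holds -> n = 53 - 2 = 51.
Iteration 5: 51 > 43 holds -> n = 51 - 2 = 49.
Iteration 6: 49 > 43 holds -> n = 49 - 2 = 47.
Iteration 7: 47 > 43 holds -> n = 47 - 2 = 45.
Iteration 8: 45 > 43 holds -> n = 45 - 2 = 43.
Iteration 9: 43 > 43 fails; recursion stops.
SUM(n) = 59 + 57 + 55 + 53 + 51 + 49 + 47 + 45 + 43 = 459.

459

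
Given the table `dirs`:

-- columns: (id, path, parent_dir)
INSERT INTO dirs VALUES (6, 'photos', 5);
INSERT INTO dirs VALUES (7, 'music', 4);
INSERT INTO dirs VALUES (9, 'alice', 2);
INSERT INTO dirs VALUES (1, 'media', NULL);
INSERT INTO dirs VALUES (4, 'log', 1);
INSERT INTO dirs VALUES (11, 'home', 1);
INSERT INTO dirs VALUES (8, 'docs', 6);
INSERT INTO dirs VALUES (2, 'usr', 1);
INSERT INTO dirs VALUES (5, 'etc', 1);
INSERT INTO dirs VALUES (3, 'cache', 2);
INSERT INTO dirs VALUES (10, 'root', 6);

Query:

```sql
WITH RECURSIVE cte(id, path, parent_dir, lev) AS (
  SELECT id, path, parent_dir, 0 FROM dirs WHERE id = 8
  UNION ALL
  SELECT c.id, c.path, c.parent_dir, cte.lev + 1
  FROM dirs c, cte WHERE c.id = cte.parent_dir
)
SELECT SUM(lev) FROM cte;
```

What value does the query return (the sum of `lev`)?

6

Base: id=8 (docs), parent_dir=6, lev 0.
Iteration 1: join on id=6 -> photos (id 6, parent_dir=5, lev 1).
Iteration 2: join on id=5 -> etc (id 5, parent_dir=1, lev 2).
Iteration 3: join on id=1 -> media (id 1, parent_dir=NULL, lev 3).
Iteration 4: parent_dir is NULL; no match; recursion stops.
SUM(lev) = 0 + 1 + 2 + 3 = 6.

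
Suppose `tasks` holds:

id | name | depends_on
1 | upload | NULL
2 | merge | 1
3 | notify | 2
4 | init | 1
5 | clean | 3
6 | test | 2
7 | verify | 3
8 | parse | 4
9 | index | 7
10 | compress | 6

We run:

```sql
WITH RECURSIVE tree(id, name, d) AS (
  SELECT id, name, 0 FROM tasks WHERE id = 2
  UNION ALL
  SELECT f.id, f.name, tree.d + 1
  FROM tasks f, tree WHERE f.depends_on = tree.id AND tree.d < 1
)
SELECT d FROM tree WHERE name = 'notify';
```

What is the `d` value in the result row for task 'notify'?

Base: id=2 (merge) at d 0.
Iteration 1: rows with depends_on in {2} -> notify (id 3, d 1), test (id 6, d 1).
Iteration 2: d < 1 fails for all current rows; recursion stops.

1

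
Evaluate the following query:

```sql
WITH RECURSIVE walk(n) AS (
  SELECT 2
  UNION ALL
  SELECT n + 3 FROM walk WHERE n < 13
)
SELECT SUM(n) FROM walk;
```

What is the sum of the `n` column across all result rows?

Base: n=2.
Iteration 1: 2 < 13 holds -> n = 2 + 3 = 5.
Iteration 2: 5 < 13 holds -> n = 5 + 3 = 8.
Iteration 3: 8 < 13 holds -> n = 8 + 3 = 11.
Iteration 4: 11 < 13 holds -> n = 11 + 3 = 14.
Iteration 5: 14 < 13 fails; recursion stops.
SUM(n) = 2 + 5 + 8 + 11 + 14 = 40.

40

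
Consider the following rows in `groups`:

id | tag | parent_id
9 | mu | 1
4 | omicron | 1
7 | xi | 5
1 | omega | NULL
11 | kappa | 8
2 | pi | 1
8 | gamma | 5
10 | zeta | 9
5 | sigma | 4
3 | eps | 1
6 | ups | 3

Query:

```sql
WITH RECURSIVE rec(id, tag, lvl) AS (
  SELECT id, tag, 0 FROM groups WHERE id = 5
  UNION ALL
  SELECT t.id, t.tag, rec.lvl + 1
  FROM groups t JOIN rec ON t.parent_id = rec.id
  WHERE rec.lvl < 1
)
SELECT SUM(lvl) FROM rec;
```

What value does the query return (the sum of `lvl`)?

2

Base: id=5 (sigma) at lvl 0.
Iteration 1: rows with parent_id in {5} -> xi (id 7, lvl 1), gamma (id 8, lvl 1).
Iteration 2: lvl < 1 fails for all current rows; recursion stops.
SUM(lvl) = 0 + 1 + 1 = 2.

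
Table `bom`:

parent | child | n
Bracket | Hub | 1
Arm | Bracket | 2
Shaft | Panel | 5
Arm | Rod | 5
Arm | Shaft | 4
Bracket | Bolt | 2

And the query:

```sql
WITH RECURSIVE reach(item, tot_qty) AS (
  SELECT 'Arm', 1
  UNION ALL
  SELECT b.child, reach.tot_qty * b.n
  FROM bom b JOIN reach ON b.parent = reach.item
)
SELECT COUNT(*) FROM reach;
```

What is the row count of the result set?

Base: (Arm, tot_qty=1).
Iteration 1: components of {Arm} -> Bracket = 1*2 = 2, Rod = 1*5 = 5, Shaft = 1*4 = 4.
Iteration 2: components of {Bracket,Rod,Shaft} -> Bolt = 2*2 = 4, Hub = 2*1 = 2, Panel = 4*5 = 20.
Iteration 3: no further components; recursion stops.
Total rows emitted: 7.

7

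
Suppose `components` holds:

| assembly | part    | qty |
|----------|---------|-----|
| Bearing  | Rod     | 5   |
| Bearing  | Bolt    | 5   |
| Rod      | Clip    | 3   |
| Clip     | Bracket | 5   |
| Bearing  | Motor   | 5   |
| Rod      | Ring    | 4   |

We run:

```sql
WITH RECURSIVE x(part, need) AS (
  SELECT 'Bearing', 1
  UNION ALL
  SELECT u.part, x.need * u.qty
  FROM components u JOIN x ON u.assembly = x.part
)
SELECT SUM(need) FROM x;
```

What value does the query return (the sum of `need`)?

Base: (Bearing, need=1).
Iteration 1: components of {Bearing} -> Bolt = 1*5 = 5, Motor = 1*5 = 5, Rod = 1*5 = 5.
Iteration 2: components of {Bolt,Motor,Rod} -> Clip = 5*3 = 15, Ring = 5*4 = 20.
Iteration 3: components of {Clip,Ring} -> Bracket = 15*5 = 75.
Iteration 4: no further components; recursion stops.
SUM(need) = 1 + 5 + 5 + 5 + 15 + 20 + 75 = 126.

126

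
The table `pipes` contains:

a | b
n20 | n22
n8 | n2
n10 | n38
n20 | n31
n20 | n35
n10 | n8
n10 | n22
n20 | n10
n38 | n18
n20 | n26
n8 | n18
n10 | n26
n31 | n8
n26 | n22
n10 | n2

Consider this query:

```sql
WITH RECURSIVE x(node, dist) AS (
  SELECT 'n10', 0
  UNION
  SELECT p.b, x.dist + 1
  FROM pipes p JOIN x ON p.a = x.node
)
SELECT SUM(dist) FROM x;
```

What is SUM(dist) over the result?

Base: (n10, dist=0).
Iteration 1: edges from {n10} -> (n2, dist=1), (n22, dist=1), (n26, dist=1), (n38, dist=1), (n8, dist=1).
Iteration 2: edges from {n2,n22,n26,n38,n8} -> (n18, dist=2), (n2, dist=2), (n22, dist=2). [UNION drops 1 duplicate row(s)]
Iteration 3: no outgoing edges from {n18,n2,n22}; recursion stops.
SUM(dist) = 0 + 1 + 1 + 1 + 1 + 1 + 2 + 2 + 2 = 11.

11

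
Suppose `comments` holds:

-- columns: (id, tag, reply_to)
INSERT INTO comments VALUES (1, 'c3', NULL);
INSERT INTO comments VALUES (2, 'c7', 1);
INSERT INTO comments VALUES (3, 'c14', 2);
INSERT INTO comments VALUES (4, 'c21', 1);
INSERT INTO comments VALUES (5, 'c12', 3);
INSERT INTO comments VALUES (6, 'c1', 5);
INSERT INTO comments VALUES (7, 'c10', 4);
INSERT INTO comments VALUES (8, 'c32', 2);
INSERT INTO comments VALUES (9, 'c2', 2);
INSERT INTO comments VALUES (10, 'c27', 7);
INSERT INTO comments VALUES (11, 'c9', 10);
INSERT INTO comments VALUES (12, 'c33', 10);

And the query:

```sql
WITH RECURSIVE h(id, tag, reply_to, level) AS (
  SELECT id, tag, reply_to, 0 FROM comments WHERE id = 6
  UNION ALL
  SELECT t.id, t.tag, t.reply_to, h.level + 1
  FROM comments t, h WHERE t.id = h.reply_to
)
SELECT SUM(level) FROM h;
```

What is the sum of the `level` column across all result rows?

10

Base: id=6 (c1), reply_to=5, level 0.
Iteration 1: join on id=5 -> c12 (id 5, reply_to=3, level 1).
Iteration 2: join on id=3 -> c14 (id 3, reply_to=2, level 2).
Iteration 3: join on id=2 -> c7 (id 2, reply_to=1, level 3).
Iteration 4: join on id=1 -> c3 (id 1, reply_to=NULL, level 4).
Iteration 5: reply_to is NULL; no match; recursion stops.
SUM(level) = 0 + 1 + 2 + 3 + 4 = 10.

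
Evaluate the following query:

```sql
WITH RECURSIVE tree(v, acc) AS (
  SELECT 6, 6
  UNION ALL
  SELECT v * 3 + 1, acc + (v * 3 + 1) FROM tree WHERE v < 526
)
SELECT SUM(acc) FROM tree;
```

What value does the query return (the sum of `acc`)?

Base: v=6, acc=6.
Iteration 1: 6 < 526 holds -> v = 6 * 3 + 1 = 19, acc = 6 + 19 = 25.
Iteration 2: 19 < 526 holds -> v = 19 * 3 + 1 = 58, acc = 25 + 58 = 83.
Iteration 3: 58 < 526 holds -> v = 58 * 3 + 1 = 175, acc = 83 + 175 = 258.
Iteration 4: 175 < 526 holds -> v = 175 * 3 + 1 = 526, acc = 258 + 526 = 784.
Iteration 5: 526 < 526 fails; recursion stops.
SUM(acc) = 6 + 25 + 83 + 258 + 784 = 1156.

1156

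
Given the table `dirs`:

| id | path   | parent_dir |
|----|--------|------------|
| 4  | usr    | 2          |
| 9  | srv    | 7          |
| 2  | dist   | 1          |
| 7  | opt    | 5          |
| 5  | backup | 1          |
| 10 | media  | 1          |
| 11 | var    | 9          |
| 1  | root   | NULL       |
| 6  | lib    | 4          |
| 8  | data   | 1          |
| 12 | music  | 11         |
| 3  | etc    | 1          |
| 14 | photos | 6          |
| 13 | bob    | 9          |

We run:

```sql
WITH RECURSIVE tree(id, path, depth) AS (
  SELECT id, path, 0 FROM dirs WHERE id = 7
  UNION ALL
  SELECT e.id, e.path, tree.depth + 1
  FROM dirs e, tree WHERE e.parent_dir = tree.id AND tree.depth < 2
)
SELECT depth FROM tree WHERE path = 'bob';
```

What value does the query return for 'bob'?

2

Base: id=7 (opt) at depth 0.
Iteration 1: rows with parent_dir in {7} -> srv (id 9, depth 1).
Iteration 2: rows with parent_dir in {9} -> var (id 11, depth 2), bob (id 13, depth 2).
Iteration 3: depth < 2 fails for all current rows; recursion stops.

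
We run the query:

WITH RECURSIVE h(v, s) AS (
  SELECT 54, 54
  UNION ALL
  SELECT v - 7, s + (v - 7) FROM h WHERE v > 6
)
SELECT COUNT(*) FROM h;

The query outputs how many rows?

8

Base: v=54, s=54.
Iteration 1: 54 > 6 holds -> v = 54 - 7 = 47, s = 54 + 47 = 101.
Iteration 2: 47 > 6 holds -> v = 47 - 7 = 40, s = 101 + 40 = 141.
Iteration 3: 40 > 6 holds -> v = 40 - 7 = 33, s = 141 + 33 = 174.
Iteration 4: 33 > 6 holds -> v = 33 - 7 = 26, s = 174 + 26 = 200.
Iteration 5: 26 > 6 holds -> v = 26 - 7 = 19, s = 200 + 19 = 219.
Iteration 6: 19 > 6 holds -> v = 19 - 7 = 12, s = 219 + 12 = 231.
Iteration 7: 12 > 6 holds -> v = 12 - 7 = 5, s = 231 + 5 = 236.
Iteration 8: 5 > 6 fails; recursion stops.
Total rows emitted: 8.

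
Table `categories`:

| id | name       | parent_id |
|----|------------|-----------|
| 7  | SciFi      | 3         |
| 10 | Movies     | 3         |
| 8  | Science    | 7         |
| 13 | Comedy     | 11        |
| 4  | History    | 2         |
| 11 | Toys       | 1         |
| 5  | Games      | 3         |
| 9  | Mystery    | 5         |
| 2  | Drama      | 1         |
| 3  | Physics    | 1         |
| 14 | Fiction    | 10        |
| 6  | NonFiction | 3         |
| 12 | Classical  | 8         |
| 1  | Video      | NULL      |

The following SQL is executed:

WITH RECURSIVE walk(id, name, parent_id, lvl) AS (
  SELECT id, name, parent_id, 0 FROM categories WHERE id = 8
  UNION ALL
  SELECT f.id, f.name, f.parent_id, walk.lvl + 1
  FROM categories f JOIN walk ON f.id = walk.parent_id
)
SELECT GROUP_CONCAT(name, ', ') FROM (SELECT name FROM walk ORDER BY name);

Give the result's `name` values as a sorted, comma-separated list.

Physics, SciFi, Science, Video

Base: id=8 (Science), parent_id=7, lvl 0.
Iteration 1: join on id=7 -> SciFi (id 7, parent_id=3, lvl 1).
Iteration 2: join on id=3 -> Physics (id 3, parent_id=1, lvl 2).
Iteration 3: join on id=1 -> Video (id 1, parent_id=NULL, lvl 3).
Iteration 4: parent_id is NULL; no match; recursion stops.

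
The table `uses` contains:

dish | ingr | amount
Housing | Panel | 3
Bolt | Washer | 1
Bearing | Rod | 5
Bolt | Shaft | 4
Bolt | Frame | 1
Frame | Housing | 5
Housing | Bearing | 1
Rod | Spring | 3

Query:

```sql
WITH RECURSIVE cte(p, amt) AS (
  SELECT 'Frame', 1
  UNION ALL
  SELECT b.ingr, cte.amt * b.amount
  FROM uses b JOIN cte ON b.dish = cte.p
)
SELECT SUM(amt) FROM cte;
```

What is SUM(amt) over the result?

Base: (Frame, amt=1).
Iteration 1: components of {Frame} -> Housing = 1*5 = 5.
Iteration 2: components of {Housing} -> Bearing = 5*1 = 5, Panel = 5*3 = 15.
Iteration 3: components of {Bearing,Panel} -> Rod = 5*5 = 25.
Iteration 4: components of {Rod} -> Spring = 25*3 = 75.
Iteration 5: no further components; recursion stops.
SUM(amt) = 1 + 5 + 5 + 15 + 25 + 75 = 126.

126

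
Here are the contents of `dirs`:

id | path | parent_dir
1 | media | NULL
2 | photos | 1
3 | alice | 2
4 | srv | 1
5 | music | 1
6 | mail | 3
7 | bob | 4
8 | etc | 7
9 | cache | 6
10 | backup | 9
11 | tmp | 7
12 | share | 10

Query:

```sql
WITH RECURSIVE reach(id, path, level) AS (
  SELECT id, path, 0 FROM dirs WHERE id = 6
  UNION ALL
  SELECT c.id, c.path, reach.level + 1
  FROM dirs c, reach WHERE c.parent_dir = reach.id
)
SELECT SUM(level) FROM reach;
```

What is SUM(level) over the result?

Base: id=6 (mail) at level 0.
Iteration 1: rows with parent_dir in {6} -> cache (id 9, level 1).
Iteration 2: rows with parent_dir in {9} -> backup (id 10, level 2).
Iteration 3: rows with parent_dir in {10} -> share (id 12, level 3).
Iteration 4: no rows with parent_dir in {12}; recursion stops.
SUM(level) = 0 + 1 + 2 + 3 = 6.

6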